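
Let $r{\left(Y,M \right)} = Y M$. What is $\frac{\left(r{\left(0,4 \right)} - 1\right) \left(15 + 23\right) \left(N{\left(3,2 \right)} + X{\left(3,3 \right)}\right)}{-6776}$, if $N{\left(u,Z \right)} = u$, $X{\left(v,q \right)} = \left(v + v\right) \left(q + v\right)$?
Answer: $\frac{741}{3388} \approx 0.21871$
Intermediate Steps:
$X{\left(v,q \right)} = 2 v \left(q + v\right)$
$r{\left(Y,M \right)} = M Y$
$\frac{\left(r{\left(0,4 \right)} - 1\right) \left(15 + 23\right) \left(N{\left(3,2 \right)} + X{\left(3,3 \right)}\right)}{-6776} = \frac{\left(4 \cdot 0 - 1\right) \left(15 + 23\right) \left(3 + 2 \cdot 3 \left(3 + 3\right)\right)}{-6776} = \left(0 - 1\right) 38 \left(3 + 2 \cdot 3 \cdot 6\right) \left(- \frac{1}{6776}\right) = - 38 \left(3 + 36\right) \left(- \frac{1}{6776}\right) = - 38 \cdot 39 \left(- \frac{1}{6776}\right) = \left(-1\right) 1482 \left(- \frac{1}{6776}\right) = \left(-1482\right) \left(- \frac{1}{6776}\right) = \frac{741}{3388}$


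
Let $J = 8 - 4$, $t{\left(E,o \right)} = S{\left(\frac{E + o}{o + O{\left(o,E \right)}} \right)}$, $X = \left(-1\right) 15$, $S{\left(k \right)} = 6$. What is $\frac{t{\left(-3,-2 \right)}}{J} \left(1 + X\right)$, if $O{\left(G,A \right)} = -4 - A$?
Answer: $-21$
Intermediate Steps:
$X = -15$
$t{\left(E,o \right)} = 6$
$J = 4$
$\frac{t{\left(-3,-2 \right)}}{J} \left(1 + X\right) = \frac{6}{4} \left(1 - 15\right) = 6 \cdot \frac{1}{4} \left(-14\right) = \frac{3}{2} \left(-14\right) = -21$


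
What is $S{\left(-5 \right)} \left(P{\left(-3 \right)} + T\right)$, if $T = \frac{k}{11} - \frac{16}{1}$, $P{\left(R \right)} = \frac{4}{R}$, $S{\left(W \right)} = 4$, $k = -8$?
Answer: $- \frac{2384}{33} \approx -72.242$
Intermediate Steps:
$T = - \frac{184}{11}$ ($T = - \frac{8}{11} - \frac{16}{1} = \left(-8\right) \frac{1}{11} - 16 = - \frac{8}{11} - 16 = - \frac{184}{11} \approx -16.727$)
$S{\left(-5 \right)} \left(P{\left(-3 \right)} + T\right) = 4 \left(\frac{4}{-3} - \frac{184}{11}\right) = 4 \left(4 \left(- \frac{1}{3}\right) - \frac{184}{11}\right) = 4 \left(- \frac{4}{3} - \frac{184}{11}\right) = 4 \left(- \frac{596}{33}\right) = - \frac{2384}{33}$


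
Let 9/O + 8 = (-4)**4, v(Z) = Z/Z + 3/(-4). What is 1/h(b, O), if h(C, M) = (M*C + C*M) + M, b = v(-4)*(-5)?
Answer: -496/27 ≈ -18.370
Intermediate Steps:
v(Z) = 1/4 (v(Z) = 1 + 3*(-1/4) = 1 - 3/4 = 1/4)
O = 9/248 (O = 9/(-8 + (-4)**4) = 9/(-8 + 256) = 9/248 ≈ 0.036290)
b = -5/4 (b = (1/4)*(-5) = -5/4 ≈ -1.2500)
h(C, M) = M + 2*C*M (h(C, M) = (C*M + C*M) + M = 2*C*M + M = M + 2*C*M)
1/h(b, O) = 1/(9*(1 + 2*(-5/4))/248) = 1/(9*(1 - 5/2)/248) = 1/((9/248)*(-3/2)) = 1/(-27/496) = -496/27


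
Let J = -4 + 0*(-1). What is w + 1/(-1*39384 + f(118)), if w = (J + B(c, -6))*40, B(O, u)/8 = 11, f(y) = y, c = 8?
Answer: 131933759/39266 ≈ 3360.0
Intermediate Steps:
B(O, u) = 88 (B(O, u) = 8*11 = 88)
J = -4 (J = -4 + 0 = -4)
w = 3360 (w = (-4 + 88)*40 = 84*40 = 3360)
w + 1/(-1*39384 + f(118)) = 3360 + 1/(-1*39384 + 118) = 3360 + 1/(-39384 + 118) = 3360 + 1/(-39266) = 3360 - 1/39266 = 131933759/39266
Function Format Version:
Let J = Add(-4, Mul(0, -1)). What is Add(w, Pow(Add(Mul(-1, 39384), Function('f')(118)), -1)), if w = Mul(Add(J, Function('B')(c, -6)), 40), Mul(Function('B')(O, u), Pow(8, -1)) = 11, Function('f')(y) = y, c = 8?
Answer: Rational(131933759, 39266) ≈ 3360.0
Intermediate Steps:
Function('B')(O, u) = 88 (Function('B')(O, u) = Mul(8, 11) = 88)
J = -4 (J = Add(-4, 0) = -4)
w = 3360 (w = Mul(Add(-4, 88), 40) = Mul(84, 40) = 3360)
Add(w, Pow(Add(Mul(-1, 39384), Function('f')(118)), -1)) = Add(3360, Pow(Add(Mul(-1, 39384), 118), -1)) = Add(3360, Pow(Add(-39384, 118), -1)) = Add(3360, Pow(-39266, -1)) = Add(3360, Rational(-1, 39266)) = Rational(131933759, 39266)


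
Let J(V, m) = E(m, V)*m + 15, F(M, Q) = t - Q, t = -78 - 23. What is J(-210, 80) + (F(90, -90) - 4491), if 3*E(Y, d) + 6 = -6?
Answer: -4807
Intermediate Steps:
t = -101
E(Y, d) = -4 (E(Y, d) = -2 + (⅓)*(-6) = -2 - 2 = -4)
F(M, Q) = -101 - Q
J(V, m) = 15 - 4*m (J(V, m) = -4*m + 15 = 15 - 4*m)
J(-210, 80) + (F(90, -90) - 4491) = (15 - 4*80) + ((-101 - 1*(-90)) - 4491) = (15 - 320) + ((-101 + 90) - 4491) = -305 + (-11 - 4491) = -305 - 4502 = -4807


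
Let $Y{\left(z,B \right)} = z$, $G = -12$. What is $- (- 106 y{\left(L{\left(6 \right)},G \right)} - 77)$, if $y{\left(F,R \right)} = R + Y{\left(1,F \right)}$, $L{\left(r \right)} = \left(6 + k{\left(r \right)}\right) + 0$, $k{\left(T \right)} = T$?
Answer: $-1089$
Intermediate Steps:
$L{\left(r \right)} = 6 + r$ ($L{\left(r \right)} = \left(6 + r\right) + 0 = 6 + r$)
$y{\left(F,R \right)} = 1 + R$ ($y{\left(F,R \right)} = R + 1 = 1 + R$)
$- (- 106 y{\left(L{\left(6 \right)},G \right)} - 77) = - (- 106 \left(1 - 12\right) - 77) = - (\left(-106\right) \left(-11\right) - 77) = - (1166 - 77) = \left(-1\right) 1089 = -1089$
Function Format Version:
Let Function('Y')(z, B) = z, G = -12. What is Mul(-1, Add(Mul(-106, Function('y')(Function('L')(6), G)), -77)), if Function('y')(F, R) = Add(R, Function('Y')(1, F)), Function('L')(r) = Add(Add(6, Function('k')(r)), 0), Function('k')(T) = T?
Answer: -1089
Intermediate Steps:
Function('L')(r) = Add(6, r) (Function('L')(r) = Add(Add(6, r), 0) = Add(6, r))
Function('y')(F, R) = Add(1, R) (Function('y')(F, R) = Add(R, 1) = Add(1, R))
Mul(-1, Add(Mul(-106, Function('y')(Function('L')(6), G)), -77)) = Mul(-1, Add(Mul(-106, Add(1, -12)), -77)) = Mul(-1, Add(Mul(-106, -11), -77)) = Mul(-1, Add(1166, -77)) = Mul(-1, 1089) = -1089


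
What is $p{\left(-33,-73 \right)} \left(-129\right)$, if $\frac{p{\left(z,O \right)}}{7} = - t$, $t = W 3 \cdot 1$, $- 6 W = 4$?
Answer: $-1806$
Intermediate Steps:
$W = - \frac{2}{3}$ ($W = \left(- \frac{1}{6}\right) 4 = - \frac{2}{3} \approx -0.66667$)
$t = -2$ ($t = \left(- \frac{2}{3}\right) 3 \cdot 1 = \left(-2\right) 1 = -2$)
$p{\left(z,O \right)} = 14$ ($p{\left(z,O \right)} = 7 \left(\left(-1\right) \left(-2\right)\right) = 7 \cdot 2 = 14$)
$p{\left(-33,-73 \right)} \left(-129\right) = 14 \left(-129\right) = -1806$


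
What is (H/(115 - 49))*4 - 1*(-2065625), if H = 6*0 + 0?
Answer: 2065625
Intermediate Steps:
H = 0 (H = 0 + 0 = 0)
(H/(115 - 49))*4 - 1*(-2065625) = (0/(115 - 49))*4 - 1*(-2065625) = (0/66)*4 + 2065625 = (0*(1/66))*4 + 2065625 = 0*4 + 2065625 = 0 + 2065625 = 2065625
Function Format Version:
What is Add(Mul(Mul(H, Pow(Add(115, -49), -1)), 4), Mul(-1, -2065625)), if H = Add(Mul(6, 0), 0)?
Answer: 2065625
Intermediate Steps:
H = 0 (H = Add(0, 0) = 0)
Add(Mul(Mul(H, Pow(Add(115, -49), -1)), 4), Mul(-1, -2065625)) = Add(Mul(Mul(0, Pow(Add(115, -49), -1)), 4), Mul(-1, -2065625)) = Add(Mul(Mul(0, Pow(66, -1)), 4), 2065625) = Add(Mul(Mul(0, Rational(1, 66)), 4), 2065625) = Add(Mul(0, 4), 2065625) = Add(0, 2065625) = 2065625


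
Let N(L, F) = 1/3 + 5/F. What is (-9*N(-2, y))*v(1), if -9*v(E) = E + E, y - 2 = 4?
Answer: 7/3 ≈ 2.3333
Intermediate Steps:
y = 6 (y = 2 + 4 = 6)
N(L, F) = ⅓ + 5/F (N(L, F) = 1*(⅓) + 5/F = ⅓ + 5/F)
v(E) = -2*E/9 (v(E) = -(E + E)/9 = -2*E/9)
(-9*N(-2, y))*v(1) = (-3*(15 + 6)/6)*(-2/9*1) = -3*21/6*(-2/9) = -9*7/6*(-2/9) = -21/2*(-2/9) = 7/3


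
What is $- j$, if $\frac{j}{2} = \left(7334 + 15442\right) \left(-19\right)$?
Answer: $865488$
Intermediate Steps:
$j = -865488$ ($j = 2 \left(7334 + 15442\right) \left(-19\right) = 2 \cdot 22776 \left(-19\right) = 2 \left(-432744\right) = -865488$)
$- j = \left(-1\right) \left(-865488\right) = 865488$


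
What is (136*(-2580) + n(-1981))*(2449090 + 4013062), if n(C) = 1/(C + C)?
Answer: -4491798432769636/1981 ≈ -2.2674e+12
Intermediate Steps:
n(C) = 1/(2*C)
(136*(-2580) + n(-1981))*(2449090 + 4013062) = (136*(-2580) + (½)/(-1981))*(2449090 + 4013062) = (-350880 + (½)*(-1/1981))*6462152 = (-350880 - 1/3962)*6462152 = -1390186561/3962*6462152 = -4491798432769636/1981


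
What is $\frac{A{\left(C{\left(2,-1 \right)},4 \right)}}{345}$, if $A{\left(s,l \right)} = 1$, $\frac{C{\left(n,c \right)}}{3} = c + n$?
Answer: $\frac{1}{345} \approx 0.0028986$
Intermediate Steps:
$C{\left(n,c \right)} = 3 c + 3 n$ ($C{\left(n,c \right)} = 3 \left(c + n\right) = 3 c + 3 n$)
$\frac{A{\left(C{\left(2,-1 \right)},4 \right)}}{345} = 1 \cdot \frac{1}{345} = \frac{1}{345}$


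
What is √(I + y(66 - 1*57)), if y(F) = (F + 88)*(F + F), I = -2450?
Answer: 8*I*√11 ≈ 26.533*I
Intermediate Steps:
y(F) = 2*F*(88 + F) (y(F) = (88 + F)*(2*F) = 2*F*(88 + F))
√(I + y(66 - 1*57)) = √(-2450 + 2*(66 - 1*57)*(88 + (66 - 1*57))) = √(-2450 + 2*(66 - 57)*(88 + (66 - 57))) = √(-2450 + 2*9*(88 + 9)) = √(-2450 + 2*9*97) = √(-2450 + 1746) = √(-704) = 8*I*√11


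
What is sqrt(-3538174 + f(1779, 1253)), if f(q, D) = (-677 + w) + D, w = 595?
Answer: I*sqrt(3537003) ≈ 1880.7*I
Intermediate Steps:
f(q, D) = -82 + D (f(q, D) = (-677 + 595) + D = -82 + D)
sqrt(-3538174 + f(1779, 1253)) = sqrt(-3538174 + (-82 + 1253)) = sqrt(-3538174 + 1171) = sqrt(-3537003) = I*sqrt(3537003)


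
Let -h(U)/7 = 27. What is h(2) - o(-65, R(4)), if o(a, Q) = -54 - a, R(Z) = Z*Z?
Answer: -200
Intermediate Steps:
h(U) = -189 (h(U) = -7*27 = -189)
R(Z) = Z²
h(2) - o(-65, R(4)) = -189 - (-54 - 1*(-65)) = -189 - (-54 + 65) = -189 - 1*11 = -189 - 11 = -200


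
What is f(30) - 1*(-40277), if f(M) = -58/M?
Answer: 604126/15 ≈ 40275.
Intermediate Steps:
f(30) - 1*(-40277) = -58/30 - 1*(-40277) = -58*1/30 + 40277 = -29/15 + 40277 = 604126/15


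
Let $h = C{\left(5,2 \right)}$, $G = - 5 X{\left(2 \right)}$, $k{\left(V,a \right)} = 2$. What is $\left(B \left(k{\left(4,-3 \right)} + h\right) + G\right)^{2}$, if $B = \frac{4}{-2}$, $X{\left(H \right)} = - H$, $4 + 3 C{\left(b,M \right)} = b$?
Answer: $\frac{256}{9} \approx 28.444$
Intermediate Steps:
$C{\left(b,M \right)} = - \frac{4}{3} + \frac{b}{3}$
$G = 10$ ($G = - 5 \left(\left(-1\right) 2\right) = \left(-5\right) \left(-2\right) = 10$)
$h = \frac{1}{3}$ ($h = - \frac{4}{3} + \frac{1}{3} \cdot 5 = - \frac{4}{3} + \frac{5}{3} = \frac{1}{3} \approx 0.33333$)
$B = -2$ ($B = 4 \left(- \frac{1}{2}\right) = -2$)
$\left(B \left(k{\left(4,-3 \right)} + h\right) + G\right)^{2} = \left(- 2 \left(2 + \frac{1}{3}\right) + 10\right)^{2} = \left(\left(-2\right) \frac{7}{3} + 10\right)^{2} = \left(- \frac{14}{3} + 10\right)^{2} = \left(\frac{16}{3}\right)^{2} = \frac{256}{9}$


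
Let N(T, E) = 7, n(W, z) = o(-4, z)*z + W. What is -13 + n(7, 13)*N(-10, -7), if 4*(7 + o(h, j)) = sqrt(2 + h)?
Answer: -601 + 91*I*sqrt(2)/4 ≈ -601.0 + 32.173*I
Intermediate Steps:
o(h, j) = -7 + sqrt(2 + h)/4
n(W, z) = W + z*(-7 + I*sqrt(2)/4) (n(W, z) = (-7 + sqrt(2 - 4)/4)*z + W = (-7 + sqrt(-2)/4)*z + W = (-7 + (I*sqrt(2))/4)*z + W = (-7 + I*sqrt(2)/4)*z + W = z*(-7 + I*sqrt(2)/4) + W = W + z*(-7 + I*sqrt(2)/4))
-13 + n(7, 13)*N(-10, -7) = -13 + (7 - 1/4*13*(28 - I*sqrt(2)))*7 = -13 + (7 + (-91 + 13*I*sqrt(2)/4))*7 = -13 + (-84 + 13*I*sqrt(2)/4)*7 = -13 + (-588 + 91*I*sqrt(2)/4) = -601 + 91*I*sqrt(2)/4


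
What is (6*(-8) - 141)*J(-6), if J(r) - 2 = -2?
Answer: 0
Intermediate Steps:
J(r) = 0 (J(r) = 2 - 2 = 0)
(6*(-8) - 141)*J(-6) = (6*(-8) - 141)*0 = (-48 - 141)*0 = -189*0 = 0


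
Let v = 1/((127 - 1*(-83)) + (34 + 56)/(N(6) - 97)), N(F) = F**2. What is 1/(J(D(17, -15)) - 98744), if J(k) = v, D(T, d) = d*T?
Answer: -12720/1256023619 ≈ -1.0127e-5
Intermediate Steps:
D(T, d) = T*d
v = 61/12720 (v = 1/((127 - 1*(-83)) + (34 + 56)/(6**2 - 97)) = 1/((127 + 83) + 90/(36 - 97)) = 1/(210 + 90/(-61)) = 1/(210 + 90*(-1/61)) = 1/(210 - 90/61) = 1/(12720/61) = 61/12720 ≈ 0.0047956)
J(k) = 61/12720
1/(J(D(17, -15)) - 98744) = 1/(61/12720 - 98744) = 1/(-1256023619/12720) = -12720/1256023619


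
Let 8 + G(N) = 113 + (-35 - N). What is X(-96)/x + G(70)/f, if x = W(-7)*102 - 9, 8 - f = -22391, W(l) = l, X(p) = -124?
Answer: 124/723 ≈ 0.17151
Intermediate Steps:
f = 22399 (f = 8 - 1*(-22391) = 8 + 22391 = 22399)
x = -723 (x = -7*102 - 9 = -714 - 9 = -723)
G(N) = 70 - N (G(N) = -8 + (113 + (-35 - N)) = -8 + (78 - N) = 70 - N)
X(-96)/x + G(70)/f = -124/(-723) + (70 - 1*70)/22399 = -124*(-1/723) + (70 - 70)*(1/22399) = 124/723 + 0*(1/22399) = 124/723 + 0 = 124/723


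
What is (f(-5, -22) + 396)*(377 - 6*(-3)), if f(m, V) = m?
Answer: 154445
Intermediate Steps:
(f(-5, -22) + 396)*(377 - 6*(-3)) = (-5 + 396)*(377 - 6*(-3)) = 391*(377 + 18) = 391*395 = 154445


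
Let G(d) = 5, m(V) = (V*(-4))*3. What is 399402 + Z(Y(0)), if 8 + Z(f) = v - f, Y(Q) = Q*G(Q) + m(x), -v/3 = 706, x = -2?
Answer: 397252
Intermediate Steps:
m(V) = -12*V (m(V) = -4*V*3 = -12*V)
v = -2118 (v = -3*706 = -2118)
Y(Q) = 24 + 5*Q (Y(Q) = Q*5 - 12*(-2) = 5*Q + 24 = 24 + 5*Q)
Z(f) = -2126 - f (Z(f) = -8 + (-2118 - f) = -2126 - f)
399402 + Z(Y(0)) = 399402 + (-2126 - (24 + 5*0)) = 399402 + (-2126 - (24 + 0)) = 399402 + (-2126 - 1*24) = 399402 + (-2126 - 24) = 399402 - 2150 = 397252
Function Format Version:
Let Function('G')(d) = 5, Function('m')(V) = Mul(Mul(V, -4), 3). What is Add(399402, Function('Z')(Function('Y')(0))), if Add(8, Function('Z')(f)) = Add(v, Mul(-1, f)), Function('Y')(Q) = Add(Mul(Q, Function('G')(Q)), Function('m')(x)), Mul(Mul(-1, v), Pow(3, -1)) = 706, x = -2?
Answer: 397252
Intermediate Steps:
Function('m')(V) = Mul(-12, V) (Function('m')(V) = Mul(Mul(-4, V), 3) = Mul(-12, V))
v = -2118 (v = Mul(-3, 706) = -2118)
Function('Y')(Q) = Add(24, Mul(5, Q)) (Function('Y')(Q) = Add(Mul(Q, 5), Mul(-12, -2)) = Add(Mul(5, Q), 24) = Add(24, Mul(5, Q)))
Function('Z')(f) = Add(-2126, Mul(-1, f)) (Function('Z')(f) = Add(-8, Add(-2118, Mul(-1, f))) = Add(-2126, Mul(-1, f)))
Add(399402, Function('Z')(Function('Y')(0))) = Add(399402, Add(-2126, Mul(-1, Add(24, Mul(5, 0))))) = Add(399402, Add(-2126, Mul(-1, Add(24, 0)))) = Add(399402, Add(-2126, Mul(-1, 24))) = Add(399402, Add(-2126, -24)) = Add(399402, -2150) = 397252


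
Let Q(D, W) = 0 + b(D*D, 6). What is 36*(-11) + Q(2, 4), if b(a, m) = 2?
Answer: -394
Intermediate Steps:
Q(D, W) = 2 (Q(D, W) = 0 + 2 = 2)
36*(-11) + Q(2, 4) = 36*(-11) + 2 = -396 + 2 = -394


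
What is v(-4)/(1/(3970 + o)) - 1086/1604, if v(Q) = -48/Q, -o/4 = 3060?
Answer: -79591023/802 ≈ -99241.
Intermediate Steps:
o = -12240 (o = -4*3060 = -12240)
v(-4)/(1/(3970 + o)) - 1086/1604 = (-48/(-4))/(1/(3970 - 12240)) - 1086/1604 = (-48*(-1/4))/(1/(-8270)) - 1086*1/1604 = 12/(-1/8270) - 543/802 = 12*(-8270) - 543/802 = -99240 - 543/802 = -79591023/802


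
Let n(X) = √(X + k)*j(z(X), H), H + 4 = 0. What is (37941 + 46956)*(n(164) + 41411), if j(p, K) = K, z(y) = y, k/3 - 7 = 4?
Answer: 3515669667 - 339588*√197 ≈ 3.5109e+9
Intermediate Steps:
k = 33 (k = 21 + 3*4 = 21 + 12 = 33)
H = -4 (H = -4 + 0 = -4)
n(X) = -4*√(33 + X) (n(X) = √(X + 33)*(-4) = √(33 + X)*(-4) = -4*√(33 + X))
(37941 + 46956)*(n(164) + 41411) = (37941 + 46956)*(-4*√(33 + 164) + 41411) = 84897*(-4*√197 + 41411) = 84897*(41411 - 4*√197) = 3515669667 - 339588*√197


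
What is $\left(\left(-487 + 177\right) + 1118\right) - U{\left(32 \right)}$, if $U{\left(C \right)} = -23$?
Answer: $831$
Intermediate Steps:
$\left(\left(-487 + 177\right) + 1118\right) - U{\left(32 \right)} = \left(\left(-487 + 177\right) + 1118\right) - -23 = \left(-310 + 1118\right) + 23 = 808 + 23 = 831$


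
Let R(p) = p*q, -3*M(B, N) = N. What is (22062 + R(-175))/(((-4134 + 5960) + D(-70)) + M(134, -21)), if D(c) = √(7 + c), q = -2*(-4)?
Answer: 6312241/559992 - 10331*I*√7/559992 ≈ 11.272 - 0.04881*I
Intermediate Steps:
q = 8
M(B, N) = -N/3
R(p) = 8*p (R(p) = p*8 = 8*p)
(22062 + R(-175))/(((-4134 + 5960) + D(-70)) + M(134, -21)) = (22062 + 8*(-175))/(((-4134 + 5960) + √(7 - 70)) - ⅓*(-21)) = (22062 - 1400)/((1826 + √(-63)) + 7) = 20662/((1826 + 3*I*√7) + 7) = 20662/(1833 + 3*I*√7)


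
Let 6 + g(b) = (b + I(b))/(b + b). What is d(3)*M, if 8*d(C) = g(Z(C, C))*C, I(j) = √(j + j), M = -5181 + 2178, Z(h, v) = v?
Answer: 99099/16 - 3003*√6/16 ≈ 5733.9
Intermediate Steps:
M = -3003
I(j) = √2*√j (I(j) = √(2*j) = √2*√j)
g(b) = -6 + (b + √2*√b)/(2*b) (g(b) = -6 + (b + √2*√b)/(b + b) = -6 + (b + √2*√b)/((2*b)) = -6 + (b + √2*√b)*(1/(2*b)) = -6 + (b + √2*√b)/(2*b))
d(C) = C*(-11/2 + √2/(2*√C))/8 (d(C) = ((-11/2 + √2/(2*√C))*C)/8 = (C*(-11/2 + √2/(2*√C)))/8 = C*(-11/2 + √2/(2*√C))/8)
d(3)*M = (-11/16*3 + √2*√3/16)*(-3003) = (-33/16 + √6/16)*(-3003) = 99099/16 - 3003*√6/16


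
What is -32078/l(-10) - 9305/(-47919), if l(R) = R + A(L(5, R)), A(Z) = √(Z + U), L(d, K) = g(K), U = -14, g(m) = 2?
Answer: 3843124745/1341732 + 16039*I*√3/28 ≈ 2864.3 + 992.16*I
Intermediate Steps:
L(d, K) = 2
A(Z) = √(-14 + Z) (A(Z) = √(Z - 14) = √(-14 + Z))
l(R) = R + 2*I*√3 (l(R) = R + √(-14 + 2) = R + √(-12) = R + 2*I*√3)
-32078/l(-10) - 9305/(-47919) = -32078/(-10 + 2*I*√3) - 9305/(-47919) = -32078/(-10 + 2*I*√3) - 9305*(-1/47919) = -32078/(-10 + 2*I*√3) + 9305/47919 = 9305/47919 - 32078/(-10 + 2*I*√3)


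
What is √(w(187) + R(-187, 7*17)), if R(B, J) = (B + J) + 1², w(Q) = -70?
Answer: I*√137 ≈ 11.705*I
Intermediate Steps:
R(B, J) = 1 + B + J (R(B, J) = (B + J) + 1 = 1 + B + J)
√(w(187) + R(-187, 7*17)) = √(-70 + (1 - 187 + 7*17)) = √(-70 + (1 - 187 + 119)) = √(-70 - 67) = √(-137) = I*√137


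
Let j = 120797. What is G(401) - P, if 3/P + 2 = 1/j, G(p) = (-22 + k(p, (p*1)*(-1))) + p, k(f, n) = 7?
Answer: 31205763/80531 ≈ 387.50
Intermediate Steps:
G(p) = -15 + p (G(p) = (-22 + 7) + p = -15 + p)
P = -120797/80531 (P = 3/(-2 + 1/120797) = 3/(-241593/120797) = 3*(-120797/241593) = -120797/80531 ≈ -1.5000)
G(401) - P = (-15 + 401) - 1*(-120797/80531) = 386 + 120797/80531 = 31205763/80531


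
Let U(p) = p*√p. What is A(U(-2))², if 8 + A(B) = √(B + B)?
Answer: 4*(4 + 2^(¼)*(-I)^(5/2))² ≈ 37.091 + 21.252*I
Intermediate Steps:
U(p) = p^(3/2)
A(B) = -8 + √2*√B (A(B) = -8 + √(B + B) = -8 + √(2*B) = -8 + √2*√B)
A(U(-2))² = (-8 + √2*√((-2)^(3/2)))² = (-8 + √2*√(-2*I*√2))² = (-8 + √2*(2^(¾)*√(-I)))² = (-8 + 2*2^(¼)*√(-I))²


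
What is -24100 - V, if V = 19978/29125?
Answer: -701932478/29125 ≈ -24101.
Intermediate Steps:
V = 19978/29125 (V = 19978*(1/29125) = 19978/29125 ≈ 0.68594)
-24100 - V = -24100 - 1*19978/29125 = -24100 - 19978/29125 = -701932478/29125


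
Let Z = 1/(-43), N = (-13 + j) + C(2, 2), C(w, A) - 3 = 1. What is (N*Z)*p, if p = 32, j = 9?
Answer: 0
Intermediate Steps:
C(w, A) = 4 (C(w, A) = 3 + 1 = 4)
N = 0 (N = (-13 + 9) + 4 = -4 + 4 = 0)
Z = -1/43 ≈ -0.023256
(N*Z)*p = (0*(-1/43))*32 = 0*32 = 0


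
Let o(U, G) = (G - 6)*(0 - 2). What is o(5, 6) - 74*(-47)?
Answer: 3478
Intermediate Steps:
o(U, G) = 12 - 2*G (o(U, G) = (-6 + G)*(-2) = 12 - 2*G)
o(5, 6) - 74*(-47) = (12 - 2*6) - 74*(-47) = (12 - 12) + 3478 = 0 + 3478 = 3478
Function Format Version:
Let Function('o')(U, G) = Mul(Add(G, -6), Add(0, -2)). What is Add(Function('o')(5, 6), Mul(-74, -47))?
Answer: 3478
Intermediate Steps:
Function('o')(U, G) = Add(12, Mul(-2, G)) (Function('o')(U, G) = Mul(Add(-6, G), -2) = Add(12, Mul(-2, G)))
Add(Function('o')(5, 6), Mul(-74, -47)) = Add(Add(12, Mul(-2, 6)), Mul(-74, -47)) = Add(Add(12, -12), 3478) = Add(0, 3478) = 3478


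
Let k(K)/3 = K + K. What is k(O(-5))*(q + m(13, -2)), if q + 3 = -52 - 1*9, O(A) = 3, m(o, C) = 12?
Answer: -936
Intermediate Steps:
k(K) = 6*K (k(K) = 3*(K + K) = 3*(2*K) = 6*K)
q = -64 (q = -3 + (-52 - 1*9) = -3 + (-52 - 9) = -3 - 61 = -64)
k(O(-5))*(q + m(13, -2)) = (6*3)*(-64 + 12) = 18*(-52) = -936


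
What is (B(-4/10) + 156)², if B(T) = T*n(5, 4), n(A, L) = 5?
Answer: 23716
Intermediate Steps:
B(T) = 5*T (B(T) = T*5 = 5*T)
(B(-4/10) + 156)² = (5*(-4/10) + 156)² = (5*(-4*⅒) + 156)² = (5*(-⅖) + 156)² = (-2 + 156)² = 154² = 23716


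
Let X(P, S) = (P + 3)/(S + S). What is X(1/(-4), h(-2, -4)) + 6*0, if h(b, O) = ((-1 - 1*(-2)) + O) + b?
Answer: -11/40 ≈ -0.27500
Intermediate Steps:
h(b, O) = 1 + O + b (h(b, O) = ((-1 + 2) + O) + b = (1 + O) + b = 1 + O + b)
X(P, S) = (3 + P)/(2*S) (X(P, S) = (3 + P)/((2*S)) = (3 + P)*(1/(2*S)) = (3 + P)/(2*S))
X(1/(-4), h(-2, -4)) + 6*0 = (3 + 1/(-4))/(2*(1 - 4 - 2)) + 6*0 = (1/2)*(3 - 1/4)/(-5) + 0 = (1/2)*(-1/5)*(11/4) + 0 = -11/40 + 0 = -11/40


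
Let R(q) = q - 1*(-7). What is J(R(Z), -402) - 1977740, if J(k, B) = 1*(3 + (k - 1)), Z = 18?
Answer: -1977713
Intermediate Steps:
R(q) = 7 + q (R(q) = q + 7 = 7 + q)
J(k, B) = 2 + k (J(k, B) = 1*(3 + (-1 + k)) = 1*(2 + k) = 2 + k)
J(R(Z), -402) - 1977740 = (2 + (7 + 18)) - 1977740 = (2 + 25) - 1977740 = 27 - 1977740 = -1977713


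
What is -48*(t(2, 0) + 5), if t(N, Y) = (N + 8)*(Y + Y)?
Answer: -240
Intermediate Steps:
t(N, Y) = 2*Y*(8 + N) (t(N, Y) = (8 + N)*(2*Y) = 2*Y*(8 + N))
-48*(t(2, 0) + 5) = -48*(2*0*(8 + 2) + 5) = -48*(2*0*10 + 5) = -48*(0 + 5) = -48*5 = -240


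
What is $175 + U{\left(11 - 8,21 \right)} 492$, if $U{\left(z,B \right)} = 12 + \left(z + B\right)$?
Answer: $17887$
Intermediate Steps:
$U{\left(z,B \right)} = 12 + B + z$ ($U{\left(z,B \right)} = 12 + \left(B + z\right) = 12 + B + z$)
$175 + U{\left(11 - 8,21 \right)} 492 = 175 + \left(12 + 21 + \left(11 - 8\right)\right) 492 = 175 + \left(12 + 21 + 3\right) 492 = 175 + 36 \cdot 492 = 175 + 17712 = 17887$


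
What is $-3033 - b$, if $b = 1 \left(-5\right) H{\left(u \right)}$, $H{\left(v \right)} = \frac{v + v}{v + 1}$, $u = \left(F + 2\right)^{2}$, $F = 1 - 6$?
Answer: $-3024$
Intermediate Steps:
$F = -5$ ($F = 1 - 6 = -5$)
$u = 9$ ($u = \left(-5 + 2\right)^{2} = \left(-3\right)^{2} = 9$)
$H{\left(v \right)} = \frac{2 v}{1 + v}$
$b = -9$ ($b = 1 \left(-5\right) 2 \cdot 9 \frac{1}{1 + 9} = - 5 \cdot 2 \cdot 9 \cdot \frac{1}{10} = \left(-5\right) \frac{9}{5} = -9$)
$-3033 - b = -3033 - -9 = -3033 + 9 = -3024$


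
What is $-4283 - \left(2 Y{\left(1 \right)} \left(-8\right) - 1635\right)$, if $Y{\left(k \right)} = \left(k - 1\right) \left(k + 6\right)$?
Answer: $-2648$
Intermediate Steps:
$Y{\left(k \right)} = \left(-1 + k\right) \left(6 + k\right)$
$-4283 - \left(2 Y{\left(1 \right)} \left(-8\right) - 1635\right) = -4283 - \left(2 \left(-6 + 1^{2} + 5 \cdot 1\right) \left(-8\right) - 1635\right) = -4283 - \left(2 \left(-6 + 1 + 5\right) \left(-8\right) - 1635\right) = -4283 - \left(2 \cdot 0 \left(-8\right) - 1635\right) = -4283 - \left(0 \left(-8\right) - 1635\right) = -4283 - \left(0 - 1635\right) = -4283 - -1635 = -4283 + 1635 = -2648$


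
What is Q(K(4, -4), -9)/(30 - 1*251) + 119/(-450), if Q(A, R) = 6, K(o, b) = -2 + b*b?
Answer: -28999/99450 ≈ -0.29159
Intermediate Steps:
K(o, b) = -2 + b**2
Q(K(4, -4), -9)/(30 - 1*251) + 119/(-450) = 6/(30 - 1*251) + 119/(-450) = 6/(30 - 251) + 119*(-1/450) = 6/(-221) - 119/450 = 6*(-1/221) - 119/450 = -6/221 - 119/450 = -28999/99450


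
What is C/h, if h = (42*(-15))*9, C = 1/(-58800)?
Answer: 1/333396000 ≈ 2.9994e-9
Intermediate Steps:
C = -1/58800 ≈ -1.7007e-5
h = -5670 (h = -630*9 = -5670)
C/h = -1/58800/(-5670) = -1/58800*(-1/5670) = 1/333396000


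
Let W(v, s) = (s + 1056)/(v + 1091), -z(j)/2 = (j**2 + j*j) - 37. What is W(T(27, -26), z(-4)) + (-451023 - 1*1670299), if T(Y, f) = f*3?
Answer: -2148898120/1013 ≈ -2.1213e+6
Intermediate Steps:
T(Y, f) = 3*f
z(j) = 74 - 4*j**2 (z(j) = -2*((j**2 + j*j) - 37) = -2*((j**2 + j**2) - 37) = -2*(2*j**2 - 37) = -2*(-37 + 2*j**2) = 74 - 4*j**2)
W(v, s) = (1056 + s)/(1091 + v)
W(T(27, -26), z(-4)) + (-451023 - 1*1670299) = (1056 + (74 - 4*(-4)**2))/(1091 + 3*(-26)) + (-451023 - 1*1670299) = (1056 + (74 - 4*16))/(1091 - 78) + (-451023 - 1670299) = (1056 + (74 - 64))/1013 - 2121322 = (1056 + 10)/1013 - 2121322 = (1/1013)*1066 - 2121322 = 1066/1013 - 2121322 = -2148898120/1013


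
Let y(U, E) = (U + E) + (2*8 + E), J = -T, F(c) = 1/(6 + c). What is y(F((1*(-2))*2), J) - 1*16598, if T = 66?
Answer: -33427/2 ≈ -16714.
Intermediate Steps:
J = -66 (J = -1*66 = -66)
y(U, E) = 16 + U + 2*E (y(U, E) = (E + U) + (16 + E) = 16 + U + 2*E)
y(F((1*(-2))*2), J) - 1*16598 = (16 + 1/(6 + (1*(-2))*2) + 2*(-66)) - 1*16598 = (16 + 1/(6 - 2*2) - 132) - 16598 = (16 + 1/(6 - 4) - 132) - 16598 = (16 + 1/2 - 132) - 16598 = (16 + ½ - 132) - 16598 = -231/2 - 16598 = -33427/2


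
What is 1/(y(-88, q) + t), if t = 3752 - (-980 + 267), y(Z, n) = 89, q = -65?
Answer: 1/4554 ≈ 0.00021959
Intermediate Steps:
t = 4465 (t = 3752 - 1*(-713) = 3752 + 713 = 4465)
1/(y(-88, q) + t) = 1/(89 + 4465) = 1/4554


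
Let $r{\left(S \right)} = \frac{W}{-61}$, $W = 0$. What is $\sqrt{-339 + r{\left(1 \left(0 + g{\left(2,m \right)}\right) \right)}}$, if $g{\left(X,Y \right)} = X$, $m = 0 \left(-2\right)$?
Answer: $i \sqrt{339} \approx 18.412 i$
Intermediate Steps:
$m = 0$
$r{\left(S \right)} = 0$ ($r{\left(S \right)} = \frac{0}{-61} = 0 \left(- \frac{1}{61}\right) = 0$)
$\sqrt{-339 + r{\left(1 \left(0 + g{\left(2,m \right)}\right) \right)}} = \sqrt{-339 + 0} = \sqrt{-339} = i \sqrt{339}$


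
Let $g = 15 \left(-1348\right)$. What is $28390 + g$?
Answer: $8170$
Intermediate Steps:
$g = -20220$
$28390 + g = 28390 - 20220 = 8170$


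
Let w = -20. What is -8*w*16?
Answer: 2560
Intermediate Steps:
-8*w*16 = -8*(-20)*16 = 160*16 = 2560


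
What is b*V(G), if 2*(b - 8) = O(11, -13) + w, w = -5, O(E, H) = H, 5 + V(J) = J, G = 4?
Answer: 1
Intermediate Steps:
V(J) = -5 + J
b = -1 (b = 8 + (-13 - 5)/2 = 8 + (½)*(-18) = 8 - 9 = -1)
b*V(G) = -(-5 + 4) = -1*(-1) = 1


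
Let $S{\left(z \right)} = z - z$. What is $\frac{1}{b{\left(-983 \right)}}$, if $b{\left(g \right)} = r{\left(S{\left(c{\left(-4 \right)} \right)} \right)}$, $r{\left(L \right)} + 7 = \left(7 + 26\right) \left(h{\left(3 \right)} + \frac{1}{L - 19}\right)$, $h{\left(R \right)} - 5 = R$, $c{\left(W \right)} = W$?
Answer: $\frac{19}{4850} \approx 0.0039175$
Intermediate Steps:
$h{\left(R \right)} = 5 + R$
$S{\left(z \right)} = 0$
$r{\left(L \right)} = 257 + \frac{33}{-19 + L}$ ($r{\left(L \right)} = -7 + \left(7 + 26\right) \left(\left(5 + 3\right) + \frac{1}{L - 19}\right) = -7 + 33 \left(8 + \frac{1}{-19 + L}\right) = -7 + \left(264 + \frac{33}{-19 + L}\right) = 257 + \frac{33}{-19 + L}$)
$b{\left(g \right)} = \frac{4850}{19}$ ($b{\left(g \right)} = \frac{-4850 + 257 \cdot 0}{-19 + 0} = \frac{-4850 + 0}{-19} = \left(- \frac{1}{19}\right) \left(-4850\right) = \frac{4850}{19}$)
$\frac{1}{b{\left(-983 \right)}} = \frac{1}{\frac{4850}{19}} = \frac{19}{4850}$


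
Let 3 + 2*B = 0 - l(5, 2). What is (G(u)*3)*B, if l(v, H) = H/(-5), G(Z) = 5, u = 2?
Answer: -39/2 ≈ -19.500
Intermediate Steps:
l(v, H) = -H/5 (l(v, H) = H*(-⅕) = -H/5)
B = -13/10 (B = -3/2 + (0 - (-1)*2/5)/2 = -3/2 + (0 - 1*(-⅖))/2 = -3/2 + (0 + ⅖)/2 = -3/2 + (½)*(⅖) = -3/2 + ⅕ = -13/10 ≈ -1.3000)
(G(u)*3)*B = (5*3)*(-13/10) = 15*(-13/10) = -39/2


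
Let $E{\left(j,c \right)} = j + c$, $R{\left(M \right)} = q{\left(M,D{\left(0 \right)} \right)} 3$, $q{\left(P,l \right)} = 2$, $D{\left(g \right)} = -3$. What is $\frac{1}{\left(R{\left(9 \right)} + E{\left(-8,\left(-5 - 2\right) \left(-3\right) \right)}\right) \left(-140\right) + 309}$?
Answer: $- \frac{1}{2351} \approx -0.00042535$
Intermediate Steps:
$R{\left(M \right)} = 6$ ($R{\left(M \right)} = 2 \cdot 3 = 6$)
$E{\left(j,c \right)} = c + j$
$\frac{1}{\left(R{\left(9 \right)} + E{\left(-8,\left(-5 - 2\right) \left(-3\right) \right)}\right) \left(-140\right) + 309} = \frac{1}{\left(6 - \left(8 - \left(-5 - 2\right) \left(-3\right)\right)\right) \left(-140\right) + 309} = \frac{1}{\left(6 - -13\right) \left(-140\right) + 309} = \frac{1}{\left(6 + \left(21 - 8\right)\right) \left(-140\right) + 309} = \frac{1}{\left(6 + 13\right) \left(-140\right) + 309} = \frac{1}{19 \left(-140\right) + 309} = \frac{1}{-2660 + 309} = \frac{1}{-2351} = - \frac{1}{2351}$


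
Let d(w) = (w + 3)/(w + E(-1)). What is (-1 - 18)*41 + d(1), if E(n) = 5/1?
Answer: -2335/3 ≈ -778.33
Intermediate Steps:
E(n) = 5 (E(n) = 5*1 = 5)
d(w) = (3 + w)/(5 + w) (d(w) = (w + 3)/(w + 5) = (3 + w)/(5 + w))
(-1 - 18)*41 + d(1) = (-1 - 18)*41 + (3 + 1)/(5 + 1) = -19*41 + 4/6 = -779 + (⅙)*4 = -779 + ⅔ = -2335/3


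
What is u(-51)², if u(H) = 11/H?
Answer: 121/2601 ≈ 0.046521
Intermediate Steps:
u(-51)² = (11/(-51))² = (11*(-1/51))² = (-11/51)² = 121/2601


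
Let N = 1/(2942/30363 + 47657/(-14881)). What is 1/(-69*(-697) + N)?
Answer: 1403229589/67485068791974 ≈ 2.0793e-5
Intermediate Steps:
N = -451831803/1403229589 (N = 1/(2942*(1/30363) + 47657*(-1/14881)) = 1/(2942/30363 - 47657/14881) = 1/(-1403229589/451831803) = -451831803/1403229589 ≈ -0.32199)
1/(-69*(-697) + N) = 1/(-69*(-697) - 451831803/1403229589) = 1/(48093 - 451831803/1403229589) = 1/(67485068791974/1403229589) = 1403229589/67485068791974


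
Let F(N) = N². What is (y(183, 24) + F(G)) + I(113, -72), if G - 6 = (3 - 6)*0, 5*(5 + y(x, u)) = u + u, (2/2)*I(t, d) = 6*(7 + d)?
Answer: -1747/5 ≈ -349.40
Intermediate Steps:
I(t, d) = 42 + 6*d (I(t, d) = 6*(7 + d) = 42 + 6*d)
y(x, u) = -5 + 2*u/5 (y(x, u) = -5 + (u + u)/5 = -5 + (2*u)/5 = -5 + 2*u/5)
G = 6 (G = 6 + (3 - 6)*0 = 6 - 3*0 = 6 + 0 = 6)
(y(183, 24) + F(G)) + I(113, -72) = ((-5 + (⅖)*24) + 6²) + (42 + 6*(-72)) = ((-5 + 48/5) + 36) + (42 - 432) = (23/5 + 36) - 390 = 203/5 - 390 = -1747/5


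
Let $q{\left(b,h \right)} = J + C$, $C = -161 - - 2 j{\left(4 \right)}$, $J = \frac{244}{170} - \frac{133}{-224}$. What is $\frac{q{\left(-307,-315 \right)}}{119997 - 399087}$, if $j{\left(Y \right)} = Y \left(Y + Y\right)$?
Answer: $\frac{12301}{36148800} \approx 0.00034029$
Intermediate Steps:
$j{\left(Y \right)} = 2 Y^{2}$ ($j{\left(Y \right)} = Y 2 Y = 2 Y^{2}$)
$J = \frac{5519}{2720}$ ($J = 244 \cdot \frac{1}{170} - - \frac{19}{32} = \frac{122}{85} + \frac{19}{32} = \frac{5519}{2720} \approx 2.029$)
$C = -97$ ($C = -161 - - 2 \cdot 2 \cdot 4^{2} = -161 - - 2 \cdot 2 \cdot 16 = -161 - \left(-2\right) 32 = -161 - -64 = -161 + 64 = -97$)
$q{\left(b,h \right)} = - \frac{258321}{2720}$ ($q{\left(b,h \right)} = \frac{5519}{2720} - 97 = - \frac{258321}{2720}$)
$\frac{q{\left(-307,-315 \right)}}{119997 - 399087} = - \frac{258321}{2720 \left(119997 - 399087\right)} = - \frac{258321}{2720 \left(-279090\right)} = \left(- \frac{258321}{2720}\right) \left(- \frac{1}{279090}\right) = \frac{12301}{36148800}$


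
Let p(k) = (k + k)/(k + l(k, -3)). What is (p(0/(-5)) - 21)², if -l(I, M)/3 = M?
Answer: 441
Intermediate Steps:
l(I, M) = -3*M
p(k) = 2*k/(9 + k) (p(k) = (k + k)/(k - 3*(-3)) = (2*k)/(k + 9) = (2*k)/(9 + k) = 2*k/(9 + k))
(p(0/(-5)) - 21)² = (2*(0/(-5))/(9 + 0/(-5)) - 21)² = (2*(0*(-⅕))/(9 + 0*(-⅕)) - 21)² = (2*0/(9 + 0) - 21)² = (2*0/9 - 21)² = (2*0*(⅑) - 21)² = (0 - 21)² = (-21)² = 441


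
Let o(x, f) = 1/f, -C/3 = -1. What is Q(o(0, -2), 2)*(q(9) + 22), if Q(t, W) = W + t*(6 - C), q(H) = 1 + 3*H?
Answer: 25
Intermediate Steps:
C = 3 (C = -3*(-1) = 3)
Q(t, W) = W + 3*t (Q(t, W) = W + t*(6 - 1*3) = W + t*(6 - 3) = W + t*3 = W + 3*t)
Q(o(0, -2), 2)*(q(9) + 22) = (2 + 3/(-2))*((1 + 3*9) + 22) = (2 + 3*(-1/2))*((1 + 27) + 22) = (2 - 3/2)*(28 + 22) = (1/2)*50 = 25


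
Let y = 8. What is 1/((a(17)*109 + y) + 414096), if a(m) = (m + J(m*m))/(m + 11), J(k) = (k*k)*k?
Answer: 14/1321295893 ≈ 1.0596e-8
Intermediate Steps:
J(k) = k³ (J(k) = k²*k = k³)
a(m) = (m + m⁶)/(11 + m) (a(m) = (m + (m*m)³)/(m + 11) = (m + (m²)³)/(11 + m) = (m + m⁶)/(11 + m))
1/((a(17)*109 + y) + 414096) = 1/((((17 + 17⁶)/(11 + 17))*109 + 8) + 414096) = 1/((((17 + 24137569)/28)*109 + 8) + 414096) = 1/((((1/28)*24137586)*109 + 8) + 414096) = 1/(((12068793/14)*109 + 8) + 414096) = 1/((1315498437/14 + 8) + 414096) = 1/(1315498549/14 + 414096) = 1/(1321295893/14) = 14/1321295893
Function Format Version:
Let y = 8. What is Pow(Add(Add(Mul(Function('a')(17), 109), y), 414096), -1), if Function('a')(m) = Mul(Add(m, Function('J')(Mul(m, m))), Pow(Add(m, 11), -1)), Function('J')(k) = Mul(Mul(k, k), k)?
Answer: Rational(14, 1321295893) ≈ 1.0596e-8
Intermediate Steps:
Function('J')(k) = Pow(k, 3) (Function('J')(k) = Mul(Pow(k, 2), k) = Pow(k, 3))
Function('a')(m) = Mul(Pow(Add(11, m), -1), Add(m, Pow(m, 6))) (Function('a')(m) = Mul(Add(m, Pow(Mul(m, m), 3)), Pow(Add(m, 11), -1)) = Mul(Add(m, Pow(Pow(m, 2), 3)), Pow(Add(11, m), -1)) = Mul(Add(m, Pow(m, 6)), Pow(Add(11, m), -1)) = Mul(Pow(Add(11, m), -1), Add(m, Pow(m, 6))))
Pow(Add(Add(Mul(Function('a')(17), 109), y), 414096), -1) = Pow(Add(Add(Mul(Mul(Pow(Add(11, 17), -1), Add(17, Pow(17, 6))), 109), 8), 414096), -1) = Pow(Add(Add(Mul(Mul(Pow(28, -1), Add(17, 24137569)), 109), 8), 414096), -1) = Pow(Add(Add(Mul(Mul(Rational(1, 28), 24137586), 109), 8), 414096), -1) = Pow(Add(Add(Mul(Rational(12068793, 14), 109), 8), 414096), -1) = Pow(Add(Add(Rational(1315498437, 14), 8), 414096), -1) = Pow(Add(Rational(1315498549, 14), 414096), -1) = Pow(Rational(1321295893, 14), -1) = Rational(14, 1321295893)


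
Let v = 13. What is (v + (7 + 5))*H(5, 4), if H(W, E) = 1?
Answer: 25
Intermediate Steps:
(v + (7 + 5))*H(5, 4) = (13 + (7 + 5))*1 = (13 + 12)*1 = 25*1 = 25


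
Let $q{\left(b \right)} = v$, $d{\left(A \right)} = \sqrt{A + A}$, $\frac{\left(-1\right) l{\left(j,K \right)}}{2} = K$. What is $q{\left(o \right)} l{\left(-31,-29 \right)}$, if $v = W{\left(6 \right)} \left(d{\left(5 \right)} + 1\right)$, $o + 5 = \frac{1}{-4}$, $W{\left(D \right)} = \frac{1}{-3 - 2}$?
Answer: $- \frac{58}{5} - \frac{58 \sqrt{10}}{5} \approx -48.282$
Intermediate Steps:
$W{\left(D \right)} = - \frac{1}{5}$ ($W{\left(D \right)} = \frac{1}{-5} = - \frac{1}{5}$)
$l{\left(j,K \right)} = - 2 K$
$d{\left(A \right)} = \sqrt{2} \sqrt{A}$ ($d{\left(A \right)} = \sqrt{2 A} = \sqrt{2} \sqrt{A}$)
$o = - \frac{21}{4}$ ($o = -5 + \frac{1}{-4} = -5 - \frac{1}{4} = - \frac{21}{4} \approx -5.25$)
$v = - \frac{1}{5} - \frac{\sqrt{10}}{5}$ ($v = - \frac{\sqrt{2} \sqrt{5} + 1}{5} = - \frac{\sqrt{10} + 1}{5} = - \frac{1 + \sqrt{10}}{5} = - \frac{1}{5} - \frac{\sqrt{10}}{5} \approx -0.83246$)
$q{\left(b \right)} = - \frac{1}{5} - \frac{\sqrt{10}}{5}$
$q{\left(o \right)} l{\left(-31,-29 \right)} = \left(- \frac{1}{5} - \frac{\sqrt{10}}{5}\right) \left(\left(-2\right) \left(-29\right)\right) = \left(- \frac{1}{5} - \frac{\sqrt{10}}{5}\right) 58 = - \frac{58}{5} - \frac{58 \sqrt{10}}{5}$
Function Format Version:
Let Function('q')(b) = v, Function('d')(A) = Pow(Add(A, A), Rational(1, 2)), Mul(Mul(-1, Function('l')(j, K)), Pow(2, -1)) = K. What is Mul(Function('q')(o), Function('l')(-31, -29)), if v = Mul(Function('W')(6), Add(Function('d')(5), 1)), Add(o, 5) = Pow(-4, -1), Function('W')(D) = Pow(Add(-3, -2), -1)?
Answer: Add(Rational(-58, 5), Mul(Rational(-58, 5), Pow(10, Rational(1, 2)))) ≈ -48.282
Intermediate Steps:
Function('W')(D) = Rational(-1, 5) (Function('W')(D) = Pow(-5, -1) = Rational(-1, 5))
Function('l')(j, K) = Mul(-2, K)
Function('d')(A) = Mul(Pow(2, Rational(1, 2)), Pow(A, Rational(1, 2))) (Function('d')(A) = Pow(Mul(2, A), Rational(1, 2)) = Mul(Pow(2, Rational(1, 2)), Pow(A, Rational(1, 2))))
o = Rational(-21, 4) (o = Add(-5, Pow(-4, -1)) = Add(-5, Rational(-1, 4)) = Rational(-21, 4) ≈ -5.2500)
v = Add(Rational(-1, 5), Mul(Rational(-1, 5), Pow(10, Rational(1, 2)))) (v = Mul(Rational(-1, 5), Add(Mul(Pow(2, Rational(1, 2)), Pow(5, Rational(1, 2))), 1)) = Mul(Rational(-1, 5), Add(Pow(10, Rational(1, 2)), 1)) = Mul(Rational(-1, 5), Add(1, Pow(10, Rational(1, 2)))) = Add(Rational(-1, 5), Mul(Rational(-1, 5), Pow(10, Rational(1, 2)))) ≈ -0.83246)
Function('q')(b) = Add(Rational(-1, 5), Mul(Rational(-1, 5), Pow(10, Rational(1, 2))))
Mul(Function('q')(o), Function('l')(-31, -29)) = Mul(Add(Rational(-1, 5), Mul(Rational(-1, 5), Pow(10, Rational(1, 2)))), Mul(-2, -29)) = Mul(Add(Rational(-1, 5), Mul(Rational(-1, 5), Pow(10, Rational(1, 2)))), 58) = Add(Rational(-58, 5), Mul(Rational(-58, 5), Pow(10, Rational(1, 2))))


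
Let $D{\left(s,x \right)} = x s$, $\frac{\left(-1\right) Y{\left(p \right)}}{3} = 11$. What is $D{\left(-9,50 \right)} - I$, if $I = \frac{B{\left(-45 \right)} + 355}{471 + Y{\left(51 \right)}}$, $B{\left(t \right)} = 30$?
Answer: $- \frac{197485}{438} \approx -450.88$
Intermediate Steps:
$Y{\left(p \right)} = -33$ ($Y{\left(p \right)} = \left(-3\right) 11 = -33$)
$D{\left(s,x \right)} = s x$
$I = \frac{385}{438}$ ($I = \frac{30 + 355}{471 - 33} = \frac{385}{438} \approx 0.879$)
$D{\left(-9,50 \right)} - I = \left(-9\right) 50 - \frac{385}{438} = -450 - \frac{385}{438} = - \frac{197485}{438}$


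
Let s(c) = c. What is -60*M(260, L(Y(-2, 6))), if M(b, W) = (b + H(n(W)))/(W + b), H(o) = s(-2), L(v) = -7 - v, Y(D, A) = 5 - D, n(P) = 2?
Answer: -2580/41 ≈ -62.927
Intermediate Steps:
H(o) = -2
M(b, W) = (-2 + b)/(W + b) (M(b, W) = (b - 2)/(W + b) = (-2 + b)/(W + b))
-60*M(260, L(Y(-2, 6))) = -60*(-2 + 260)/((-7 - (5 - 1*(-2))) + 260) = -60*258/((-7 - (5 + 2)) + 260) = -60*258/((-7 - 1*7) + 260) = -60*258/((-7 - 7) + 260) = -60*258/(-14 + 260) = -60*258/246 = -10*258/41 = -60*43/41 = -2580/41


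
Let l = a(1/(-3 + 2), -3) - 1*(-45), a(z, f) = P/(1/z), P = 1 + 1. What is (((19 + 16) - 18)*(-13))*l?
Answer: -9503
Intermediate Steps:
P = 2
a(z, f) = 2*z (a(z, f) = 2/(1/z) = 2*z)
l = 43 (l = 2/(-3 + 2) - 1*(-45) = 2/(-1) + 45 = 2*(-1) + 45 = -2 + 45 = 43)
(((19 + 16) - 18)*(-13))*l = (((19 + 16) - 18)*(-13))*43 = ((35 - 18)*(-13))*43 = (17*(-13))*43 = -221*43 = -9503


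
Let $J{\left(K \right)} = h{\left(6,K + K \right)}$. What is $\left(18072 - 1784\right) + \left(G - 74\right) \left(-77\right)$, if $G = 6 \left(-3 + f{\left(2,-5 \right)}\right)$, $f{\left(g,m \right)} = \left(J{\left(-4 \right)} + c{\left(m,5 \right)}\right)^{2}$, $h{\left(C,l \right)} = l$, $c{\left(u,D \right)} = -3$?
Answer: $-32530$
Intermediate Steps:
$J{\left(K \right)} = 2 K$ ($J{\left(K \right)} = K + K = 2 K$)
$f{\left(g,m \right)} = 121$ ($f{\left(g,m \right)} = \left(2 \left(-4\right) - 3\right)^{2} = \left(-8 - 3\right)^{2} = \left(-11\right)^{2} = 121$)
$G = 708$ ($G = 6 \left(-3 + 121\right) = 6 \cdot 118 = 708$)
$\left(18072 - 1784\right) + \left(G - 74\right) \left(-77\right) = \left(18072 - 1784\right) + \left(708 - 74\right) \left(-77\right) = \left(18072 - 1784\right) + 634 \left(-77\right) = 16288 - 48818 = -32530$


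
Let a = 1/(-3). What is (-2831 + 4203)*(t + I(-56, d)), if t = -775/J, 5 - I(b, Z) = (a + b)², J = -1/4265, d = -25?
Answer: 40775646548/9 ≈ 4.5306e+9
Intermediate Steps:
a = -⅓ ≈ -0.33333
J = -1/4265 (J = -1*1/4265 = -1/4265 ≈ -0.00023447)
I(b, Z) = 5 - (-⅓ + b)²
t = 3305375 (t = -775/(-1/4265) = -775*(-4265) = 3305375)
(-2831 + 4203)*(t + I(-56, d)) = (-2831 + 4203)*(3305375 + (5 - (-1 + 3*(-56))²/9)) = 1372*(3305375 + (5 - (-1 - 168)²/9)) = 1372*(3305375 + (5 - ⅑*(-169)²)) = 1372*(3305375 + (5 - ⅑*28561)) = 1372*(3305375 + (5 - 28561/9)) = 1372*(3305375 - 28516/9) = 1372*(29719859/9) = 40775646548/9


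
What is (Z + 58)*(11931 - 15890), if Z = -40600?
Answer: 160505778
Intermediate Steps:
(Z + 58)*(11931 - 15890) = (-40600 + 58)*(11931 - 15890) = -40542*(-3959) = 160505778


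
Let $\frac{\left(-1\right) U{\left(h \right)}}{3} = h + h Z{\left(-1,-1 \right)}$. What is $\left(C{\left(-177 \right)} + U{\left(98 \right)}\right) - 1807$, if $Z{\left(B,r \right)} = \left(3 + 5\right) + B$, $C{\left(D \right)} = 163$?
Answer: $-3996$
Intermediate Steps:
$Z{\left(B,r \right)} = 8 + B$
$U{\left(h \right)} = - 24 h$ ($U{\left(h \right)} = - 3 \left(h + h \left(8 - 1\right)\right) = - 3 \left(h + h 7\right) = - 3 \left(h + 7 h\right) = - 3 \cdot 8 h = - 24 h$)
$\left(C{\left(-177 \right)} + U{\left(98 \right)}\right) - 1807 = \left(163 - 2352\right) - 1807 = -2189 - 1807 = -3996$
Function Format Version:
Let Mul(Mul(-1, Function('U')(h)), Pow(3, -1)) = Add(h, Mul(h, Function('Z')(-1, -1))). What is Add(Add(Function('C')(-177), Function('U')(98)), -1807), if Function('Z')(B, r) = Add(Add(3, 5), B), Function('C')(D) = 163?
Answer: -3996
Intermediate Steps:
Function('Z')(B, r) = Add(8, B)
Function('U')(h) = Mul(-24, h) (Function('U')(h) = Mul(-3, Add(h, Mul(h, Add(8, -1)))) = Mul(-3, Add(h, Mul(h, 7))) = Mul(-3, Add(h, Mul(7, h))) = Mul(-3, Mul(8, h)) = Mul(-24, h))
Add(Add(Function('C')(-177), Function('U')(98)), -1807) = Add(Add(163, Mul(-24, 98)), -1807) = Add(Add(163, -2352), -1807) = Add(-2189, -1807) = -3996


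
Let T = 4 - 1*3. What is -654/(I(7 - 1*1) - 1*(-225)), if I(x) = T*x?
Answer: -218/77 ≈ -2.8312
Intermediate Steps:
T = 1 (T = 4 - 3 = 1)
I(x) = x (I(x) = 1*x = x)
-654/(I(7 - 1*1) - 1*(-225)) = -654/((7 - 1*1) - 1*(-225)) = -654/((7 - 1) + 225) = -654/(6 + 225) = -654/231 = -654*1/231 = -218/77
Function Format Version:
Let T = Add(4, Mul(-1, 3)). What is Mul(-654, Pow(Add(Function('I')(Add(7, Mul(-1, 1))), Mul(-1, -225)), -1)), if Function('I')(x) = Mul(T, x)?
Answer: Rational(-218, 77) ≈ -2.8312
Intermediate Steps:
T = 1 (T = Add(4, -3) = 1)
Function('I')(x) = x (Function('I')(x) = Mul(1, x) = x)
Mul(-654, Pow(Add(Function('I')(Add(7, Mul(-1, 1))), Mul(-1, -225)), -1)) = Mul(-654, Pow(Add(Add(7, Mul(-1, 1)), Mul(-1, -225)), -1)) = Mul(-654, Pow(Add(Add(7, -1), 225), -1)) = Mul(-654, Pow(Add(6, 225), -1)) = Mul(-654, Pow(231, -1)) = Mul(-654, Rational(1, 231)) = Rational(-218, 77)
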